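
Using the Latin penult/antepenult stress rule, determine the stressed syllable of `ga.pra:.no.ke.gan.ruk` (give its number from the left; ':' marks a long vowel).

5

Classical Latin: stress the penult if heavy (long vowel or closed), else the antepenult.
Weights: 4 ke L, 5 gan H, 6 ruk H.
The penult (syllable 5, gan) is heavy, so it takes stress.
Stress on syllable 5: ga.pra:.no.ke.ˈgan.ruk.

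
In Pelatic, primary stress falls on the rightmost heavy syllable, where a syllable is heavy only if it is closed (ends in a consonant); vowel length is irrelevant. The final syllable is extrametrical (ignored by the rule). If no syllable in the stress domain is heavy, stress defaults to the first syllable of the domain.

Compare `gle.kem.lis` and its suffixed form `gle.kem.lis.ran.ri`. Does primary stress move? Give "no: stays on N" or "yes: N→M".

Base `gle.kem.lis` (3 syllables):
  The final syllable (3, lis) is extrametrical; the stress domain is syllables 1–2.
  Weights: 1 gle L, 2 kem H.
  Heavy syllables in the domain: 2. The rightmost is syllable 2 (kem).
  → primary stress on syllable 2.
Suffixed `gle.kem.lis.ran.ri` (5 syllables):
  The final syllable (5, ri) is extrametrical; the stress domain is syllables 1–4.
  Weights: 1 gle L, 2 kem H, 3 lis H, 4 ran H.
  Heavy syllables in the domain: 2, 3, 4. The rightmost is syllable 4 (ran).
  → primary stress on syllable 4.

yes: 2→4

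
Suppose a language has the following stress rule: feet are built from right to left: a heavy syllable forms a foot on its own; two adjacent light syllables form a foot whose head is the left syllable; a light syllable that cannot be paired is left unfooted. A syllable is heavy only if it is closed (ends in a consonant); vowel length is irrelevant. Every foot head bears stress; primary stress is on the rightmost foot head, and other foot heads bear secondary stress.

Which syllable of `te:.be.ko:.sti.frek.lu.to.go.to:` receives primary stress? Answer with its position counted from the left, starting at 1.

Weights: 1 te: L, 2 be L, 3 ko: L, 4 sti L, 5 frek H, 6 lu L, 7 to L, 8 go L, 9 to: L.
Parse right to left (heavy = foot alone; LL = one foot; stranded L unfooted): (ˈte:.be) (ˈko:.sti) (ˈfrek) (ˈlu.to) (ˈgo.to:).
Foot heads: 1, 3, 5, 6, 8.
Primary stress on the rightmost head = syllable 8.
Primary stress: syllable 8 → te:.be.ko:.sti.frek.lu.to.ˈgo.to:.

8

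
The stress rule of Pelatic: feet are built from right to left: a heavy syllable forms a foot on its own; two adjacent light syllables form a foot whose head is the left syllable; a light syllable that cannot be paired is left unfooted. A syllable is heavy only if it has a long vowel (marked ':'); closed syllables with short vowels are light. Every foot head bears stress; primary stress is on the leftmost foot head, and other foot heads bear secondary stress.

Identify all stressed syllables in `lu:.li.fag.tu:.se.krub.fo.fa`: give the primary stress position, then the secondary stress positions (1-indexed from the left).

Weights: 1 lu: H, 2 li L, 3 fag L, 4 tu: H, 5 se L, 6 krub L, 7 fo L, 8 fa L.
Parse right to left (heavy = foot alone; LL = one foot; stranded L unfooted): (ˈlu:) (ˈli.fag) (ˈtu:) (ˈse.krub) (ˈfo.fa).
Foot heads: 1, 2, 4, 5, 7.
Primary stress on the leftmost head = syllable 1.
Secondary stress on 2, 4, 5, 7: ˈlu:.ˌli.fag.ˌtu:.ˌse.krub.ˌfo.fa.

primary 1, secondary 2, 4, 5, 7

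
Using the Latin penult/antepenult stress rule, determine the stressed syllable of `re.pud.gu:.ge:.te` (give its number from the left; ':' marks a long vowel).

Classical Latin: stress the penult if heavy (long vowel or closed), else the antepenult.
Weights: 3 gu: H, 4 ge: H, 5 te L.
The penult (syllable 4, ge:) is heavy, so it takes stress.
Stress on syllable 4: re.pud.gu:.ˈge:.te.

4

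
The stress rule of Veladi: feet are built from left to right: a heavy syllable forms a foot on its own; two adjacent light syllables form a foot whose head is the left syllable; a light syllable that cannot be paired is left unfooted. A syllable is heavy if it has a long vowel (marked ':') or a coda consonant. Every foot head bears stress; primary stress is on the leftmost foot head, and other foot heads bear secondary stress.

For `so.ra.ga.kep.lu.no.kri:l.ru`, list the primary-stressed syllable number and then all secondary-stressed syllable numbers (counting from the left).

Weights: 1 so L, 2 ra L, 3 ga L, 4 kep H, 5 lu L, 6 no L, 7 kri:l H, 8 ru L.
Parse left to right (heavy = foot alone; LL = one foot; stranded L unfooted): (ˈso.ra) ga (ˈkep) (ˈlu.no) (ˈkri:l) ru.
Foot heads: 1, 4, 5, 7.
Primary stress on the leftmost head = syllable 1.
Secondary stress on 4, 5, 7: ˈso.ra.ga.ˌkep.ˌlu.no.ˌkri:l.ru.

primary 1, secondary 4, 5, 7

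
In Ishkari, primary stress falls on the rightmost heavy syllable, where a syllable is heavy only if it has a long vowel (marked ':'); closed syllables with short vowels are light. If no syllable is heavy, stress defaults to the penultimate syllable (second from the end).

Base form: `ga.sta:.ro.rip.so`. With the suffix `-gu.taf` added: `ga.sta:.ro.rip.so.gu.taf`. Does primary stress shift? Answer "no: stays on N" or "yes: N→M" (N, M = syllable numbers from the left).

Base `ga.sta:.ro.rip.so` (5 syllables):
  Weights: 1 ga L, 2 sta: H, 3 ro L, 4 rip L, 5 so L.
  Heavy syllables in the domain: 2. The rightmost is syllable 2 (sta:).
  → primary stress on syllable 2.
Suffixed `ga.sta:.ro.rip.so.gu.taf` (7 syllables):
  Weights: 1 ga L, 2 sta: H, 3 ro L, 4 rip L, 5 so L, 6 gu L, 7 taf L.
  Heavy syllables in the domain: 2. The rightmost is syllable 2 (sta:).
  → primary stress on syllable 2.

no: stays on 2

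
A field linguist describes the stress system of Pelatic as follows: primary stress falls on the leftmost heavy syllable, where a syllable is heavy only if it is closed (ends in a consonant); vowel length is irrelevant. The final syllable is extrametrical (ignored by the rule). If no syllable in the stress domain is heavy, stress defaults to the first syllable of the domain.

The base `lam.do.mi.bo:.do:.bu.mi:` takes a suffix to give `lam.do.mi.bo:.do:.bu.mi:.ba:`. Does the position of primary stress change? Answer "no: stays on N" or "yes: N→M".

no: stays on 1

Base `lam.do.mi.bo:.do:.bu.mi:` (7 syllables):
  The final syllable (7, mi:) is extrametrical; the stress domain is syllables 1–6.
  Weights: 1 lam H, 2 do L, 3 mi L, 4 bo: L, 5 do: L, 6 bu L.
  Heavy syllables in the domain: 1. The leftmost is syllable 1 (lam).
  → primary stress on syllable 1.
Suffixed `lam.do.mi.bo:.do:.bu.mi:.ba:` (8 syllables):
  The final syllable (8, ba:) is extrametrical; the stress domain is syllables 1–7.
  Weights: 1 lam H, 2 do L, 3 mi L, 4 bo: L, 5 do: L, 6 bu L, 7 mi: L.
  Heavy syllables in the domain: 1. The leftmost is syllable 1 (lam).
  → primary stress on syllable 1.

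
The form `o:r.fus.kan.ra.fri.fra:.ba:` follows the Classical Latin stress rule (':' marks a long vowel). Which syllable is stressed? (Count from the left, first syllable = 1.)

Classical Latin: stress the penult if heavy (long vowel or closed), else the antepenult.
Weights: 5 fri L, 6 fra: H, 7 ba: H.
The penult (syllable 6, fra:) is heavy, so it takes stress.
Stress on syllable 6: o:r.fus.kan.ra.fri.ˈfra:.ba:.

6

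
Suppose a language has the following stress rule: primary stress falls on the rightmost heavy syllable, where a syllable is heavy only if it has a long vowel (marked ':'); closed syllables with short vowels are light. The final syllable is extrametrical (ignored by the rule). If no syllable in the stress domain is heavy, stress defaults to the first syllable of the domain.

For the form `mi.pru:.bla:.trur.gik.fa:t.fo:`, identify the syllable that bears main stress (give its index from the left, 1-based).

6

The final syllable (7, fo:) is extrametrical; the stress domain is syllables 1–6.
Weights: 1 mi L, 2 pru: H, 3 bla: H, 4 trur L, 5 gik L, 6 fa:t H.
Heavy syllables in the domain: 2, 3, 6. The rightmost is syllable 6 (fa:t).
Primary stress: syllable 6 → mi.pru:.bla:.trur.gik.ˈfa:t.fo:.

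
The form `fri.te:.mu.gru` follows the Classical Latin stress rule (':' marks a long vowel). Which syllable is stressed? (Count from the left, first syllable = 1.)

Classical Latin: stress the penult if heavy (long vowel or closed), else the antepenult.
Weights: 2 te: H, 3 mu L, 4 gru L.
The penult (syllable 3, mu) is light, so stress falls on the antepenult (syllable 2, te:).
Stress on syllable 2: fri.ˈte:.mu.gru.

2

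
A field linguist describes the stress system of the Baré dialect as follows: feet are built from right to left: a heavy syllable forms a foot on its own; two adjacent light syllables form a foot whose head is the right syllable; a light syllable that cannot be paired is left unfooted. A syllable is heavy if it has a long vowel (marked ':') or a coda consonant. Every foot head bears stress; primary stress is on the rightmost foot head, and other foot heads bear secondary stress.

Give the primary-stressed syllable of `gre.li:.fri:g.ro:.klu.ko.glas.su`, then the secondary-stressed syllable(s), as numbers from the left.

Weights: 1 gre L, 2 li: H, 3 fri:g H, 4 ro: H, 5 klu L, 6 ko L, 7 glas H, 8 su L.
Parse right to left (heavy = foot alone; LL = one foot; stranded L unfooted): gre (ˈli:) (ˈfri:g) (ˈro:) (klu.ˈko) (ˈglas) su.
Foot heads: 2, 3, 4, 6, 7.
Primary stress on the rightmost head = syllable 7.
Secondary stress on 2, 3, 4, 6: gre.ˌli:.ˌfri:g.ˌro:.klu.ˌko.ˈglas.su.

primary 7, secondary 2, 3, 4, 6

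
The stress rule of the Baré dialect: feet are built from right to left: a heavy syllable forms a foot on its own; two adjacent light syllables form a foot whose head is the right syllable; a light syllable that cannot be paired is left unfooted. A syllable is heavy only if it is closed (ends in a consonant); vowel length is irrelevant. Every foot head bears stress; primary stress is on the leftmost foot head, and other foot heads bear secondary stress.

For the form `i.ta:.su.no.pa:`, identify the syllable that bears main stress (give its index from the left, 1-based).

3

Weights: 1 i L, 2 ta: L, 3 su L, 4 no L, 5 pa: L.
Parse right to left (heavy = foot alone; LL = one foot; stranded L unfooted): i (ta:.ˈsu) (no.ˈpa:).
Foot heads: 3, 5.
Primary stress on the leftmost head = syllable 3.
Primary stress: syllable 3 → i.ta:.ˈsu.no.pa:.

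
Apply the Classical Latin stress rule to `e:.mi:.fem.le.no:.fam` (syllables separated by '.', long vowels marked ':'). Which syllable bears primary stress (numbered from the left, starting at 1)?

Classical Latin: stress the penult if heavy (long vowel or closed), else the antepenult.
Weights: 4 le L, 5 no: H, 6 fam H.
The penult (syllable 5, no:) is heavy, so it takes stress.
Stress on syllable 5: e:.mi:.fem.le.ˈno:.fam.

5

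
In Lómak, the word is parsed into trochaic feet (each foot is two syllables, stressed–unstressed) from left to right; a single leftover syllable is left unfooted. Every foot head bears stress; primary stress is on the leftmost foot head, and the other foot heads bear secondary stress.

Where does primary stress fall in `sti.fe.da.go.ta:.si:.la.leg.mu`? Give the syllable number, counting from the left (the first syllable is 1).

Parse left to right into trochaic (ˈσσ) feet: (ˈsti.fe) (ˈda.go) (ˈta:.si:) (ˈla.leg) mu. Syllable 9 is left unfooted.
Foot heads (stressed positions): 1, 3, 5, 7.
End Rule Leftmost: primary stress on the leftmost head = syllable 1.
Primary stress: syllable 1 → ˈsti.fe.da.go.ta:.si:.la.leg.mu.

1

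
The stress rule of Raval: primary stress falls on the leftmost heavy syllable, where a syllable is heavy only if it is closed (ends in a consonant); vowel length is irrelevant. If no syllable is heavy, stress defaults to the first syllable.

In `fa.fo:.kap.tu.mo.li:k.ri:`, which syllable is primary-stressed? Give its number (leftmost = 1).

3

Weights: 1 fa L, 2 fo: L, 3 kap H, 4 tu L, 5 mo L, 6 li:k H, 7 ri: L.
Heavy syllables in the domain: 3, 6. The leftmost is syllable 3 (kap).
Primary stress: syllable 3 → fa.fo:.ˈkap.tu.mo.li:k.ri:.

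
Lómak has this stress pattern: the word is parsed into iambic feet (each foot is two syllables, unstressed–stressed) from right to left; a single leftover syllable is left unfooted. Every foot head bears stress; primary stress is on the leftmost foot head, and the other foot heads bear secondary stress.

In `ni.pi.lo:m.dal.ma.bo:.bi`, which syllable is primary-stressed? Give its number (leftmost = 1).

Parse right to left into iambic (σˈσ) feet: ni (pi.ˈlo:m) (dal.ˈma) (bo:.ˈbi). Syllable 1 is left unfooted.
Foot heads (stressed positions): 3, 5, 7.
End Rule Leftmost: primary stress on the leftmost head = syllable 3.
Primary stress: syllable 3 → ni.pi.ˈlo:m.dal.ma.bo:.bi.

3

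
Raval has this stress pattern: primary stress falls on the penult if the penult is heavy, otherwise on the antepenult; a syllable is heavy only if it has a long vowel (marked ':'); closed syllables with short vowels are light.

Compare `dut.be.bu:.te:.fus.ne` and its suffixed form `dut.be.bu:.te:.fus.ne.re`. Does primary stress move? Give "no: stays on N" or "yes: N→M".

Base `dut.be.bu:.te:.fus.ne` (6 syllables):
  Weights: 4 te: H, 5 fus L, 6 ne L.
  The penult (syllable 5, fus) is light, so stress falls on the antepenult (syllable 4, te:).
  → primary stress on syllable 4.
Suffixed `dut.be.bu:.te:.fus.ne.re` (7 syllables):
  Weights: 5 fus L, 6 ne L, 7 re L.
  The penult (syllable 6, ne) is light, so stress falls on the antepenult (syllable 5, fus).
  → primary stress on syllable 5.

yes: 4→5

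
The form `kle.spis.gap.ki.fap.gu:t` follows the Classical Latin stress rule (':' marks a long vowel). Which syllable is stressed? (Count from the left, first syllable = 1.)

5

Classical Latin: stress the penult if heavy (long vowel or closed), else the antepenult.
Weights: 4 ki L, 5 fap H, 6 gu:t H.
The penult (syllable 5, fap) is heavy, so it takes stress.
Stress on syllable 5: kle.spis.gap.ki.ˈfap.gu:t.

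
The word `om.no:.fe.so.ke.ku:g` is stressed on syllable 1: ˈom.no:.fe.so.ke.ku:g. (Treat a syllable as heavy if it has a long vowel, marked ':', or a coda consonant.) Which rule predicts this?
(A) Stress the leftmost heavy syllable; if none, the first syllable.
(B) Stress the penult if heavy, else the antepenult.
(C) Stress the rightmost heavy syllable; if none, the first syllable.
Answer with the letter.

Rule A → syllable 1 ✓.
Rule B → syllable 4 (observed: 1).
Rule C → syllable 6 (observed: 1).

A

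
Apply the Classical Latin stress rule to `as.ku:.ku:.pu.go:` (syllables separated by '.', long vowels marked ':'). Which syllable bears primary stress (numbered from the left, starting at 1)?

Classical Latin: stress the penult if heavy (long vowel or closed), else the antepenult.
Weights: 3 ku: H, 4 pu L, 5 go: H.
The penult (syllable 4, pu) is light, so stress falls on the antepenult (syllable 3, ku:).
Stress on syllable 3: as.ku:.ˈku:.pu.go:.

3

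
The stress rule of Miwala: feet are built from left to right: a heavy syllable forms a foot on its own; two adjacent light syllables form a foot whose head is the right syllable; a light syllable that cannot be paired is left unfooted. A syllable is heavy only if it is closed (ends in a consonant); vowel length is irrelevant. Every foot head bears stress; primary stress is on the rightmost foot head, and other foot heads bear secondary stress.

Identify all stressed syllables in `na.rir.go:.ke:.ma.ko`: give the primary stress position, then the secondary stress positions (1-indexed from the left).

primary 6, secondary 2, 4

Weights: 1 na L, 2 rir H, 3 go: L, 4 ke: L, 5 ma L, 6 ko L.
Parse left to right (heavy = foot alone; LL = one foot; stranded L unfooted): na (ˈrir) (go:.ˈke:) (ma.ˈko).
Foot heads: 2, 4, 6.
Primary stress on the rightmost head = syllable 6.
Secondary stress on 2, 4: na.ˌrir.go:.ˌke:.ma.ˈko.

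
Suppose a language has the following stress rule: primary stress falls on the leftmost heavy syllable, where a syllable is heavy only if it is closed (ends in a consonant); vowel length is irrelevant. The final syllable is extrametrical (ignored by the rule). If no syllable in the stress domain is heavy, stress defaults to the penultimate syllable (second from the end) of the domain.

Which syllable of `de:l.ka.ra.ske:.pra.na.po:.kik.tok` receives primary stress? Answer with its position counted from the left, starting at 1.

1

The final syllable (9, tok) is extrametrical; the stress domain is syllables 1–8.
Weights: 1 de:l H, 2 ka L, 3 ra L, 4 ske: L, 5 pra L, 6 na L, 7 po: L, 8 kik H.
Heavy syllables in the domain: 1, 8. The leftmost is syllable 1 (de:l).
Primary stress: syllable 1 → ˈde:l.ka.ra.ske:.pra.na.po:.kik.tok.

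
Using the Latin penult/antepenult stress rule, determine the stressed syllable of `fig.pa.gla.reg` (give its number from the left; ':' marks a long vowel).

2

Classical Latin: stress the penult if heavy (long vowel or closed), else the antepenult.
Weights: 2 pa L, 3 gla L, 4 reg H.
The penult (syllable 3, gla) is light, so stress falls on the antepenult (syllable 2, pa).
Stress on syllable 2: fig.ˈpa.gla.reg.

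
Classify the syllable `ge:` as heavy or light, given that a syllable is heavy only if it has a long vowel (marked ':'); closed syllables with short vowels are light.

`ge:`: long vowel, open (no coda). Long vowel → heavy.

heavy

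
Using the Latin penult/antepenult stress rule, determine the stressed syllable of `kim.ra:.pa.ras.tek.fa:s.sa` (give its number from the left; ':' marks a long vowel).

Classical Latin: stress the penult if heavy (long vowel or closed), else the antepenult.
Weights: 5 tek H, 6 fa:s H, 7 sa L.
The penult (syllable 6, fa:s) is heavy, so it takes stress.
Stress on syllable 6: kim.ra:.pa.ras.tek.ˈfa:s.sa.

6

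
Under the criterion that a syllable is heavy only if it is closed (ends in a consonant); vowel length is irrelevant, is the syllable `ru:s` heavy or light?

heavy

`ru:s`: long vowel, closed (coda /s/). Closed (coda /s/) → heavy.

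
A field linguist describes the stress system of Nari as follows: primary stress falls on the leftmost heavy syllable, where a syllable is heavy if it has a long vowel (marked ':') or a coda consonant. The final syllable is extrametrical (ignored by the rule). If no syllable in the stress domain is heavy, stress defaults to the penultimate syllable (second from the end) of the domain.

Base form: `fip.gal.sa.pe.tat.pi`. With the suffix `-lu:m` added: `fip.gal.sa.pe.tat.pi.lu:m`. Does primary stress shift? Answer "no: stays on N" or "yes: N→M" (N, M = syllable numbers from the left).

no: stays on 1

Base `fip.gal.sa.pe.tat.pi` (6 syllables):
  The final syllable (6, pi) is extrametrical; the stress domain is syllables 1–5.
  Weights: 1 fip H, 2 gal H, 3 sa L, 4 pe L, 5 tat H.
  Heavy syllables in the domain: 1, 2, 5. The leftmost is syllable 1 (fip).
  → primary stress on syllable 1.
Suffixed `fip.gal.sa.pe.tat.pi.lu:m` (7 syllables):
  The final syllable (7, lu:m) is extrametrical; the stress domain is syllables 1–6.
  Weights: 1 fip H, 2 gal H, 3 sa L, 4 pe L, 5 tat H, 6 pi L.
  Heavy syllables in the domain: 1, 2, 5. The leftmost is syllable 1 (fip).
  → primary stress on syllable 1.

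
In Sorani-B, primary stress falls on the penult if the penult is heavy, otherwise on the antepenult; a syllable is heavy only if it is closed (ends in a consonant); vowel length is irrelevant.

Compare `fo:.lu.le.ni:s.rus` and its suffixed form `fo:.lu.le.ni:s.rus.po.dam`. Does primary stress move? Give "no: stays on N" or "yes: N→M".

Base `fo:.lu.le.ni:s.rus` (5 syllables):
  Weights: 3 le L, 4 ni:s H, 5 rus H.
  The penult (syllable 4, ni:s) is heavy, so it takes stress.
  → primary stress on syllable 4.
Suffixed `fo:.lu.le.ni:s.rus.po.dam` (7 syllables):
  Weights: 5 rus H, 6 po L, 7 dam H.
  The penult (syllable 6, po) is light, so stress falls on the antepenult (syllable 5, rus).
  → primary stress on syllable 5.

yes: 4→5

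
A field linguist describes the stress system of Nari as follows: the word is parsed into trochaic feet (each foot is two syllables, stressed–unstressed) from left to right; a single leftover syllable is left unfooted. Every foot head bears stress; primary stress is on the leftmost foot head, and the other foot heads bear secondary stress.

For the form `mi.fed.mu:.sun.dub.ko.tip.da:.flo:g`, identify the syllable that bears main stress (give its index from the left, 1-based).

1

Parse left to right into trochaic (ˈσσ) feet: (ˈmi.fed) (ˈmu:.sun) (ˈdub.ko) (ˈtip.da:) flo:g. Syllable 9 is left unfooted.
Foot heads (stressed positions): 1, 3, 5, 7.
End Rule Leftmost: primary stress on the leftmost head = syllable 1.
Primary stress: syllable 1 → ˈmi.fed.mu:.sun.dub.ko.tip.da:.flo:g.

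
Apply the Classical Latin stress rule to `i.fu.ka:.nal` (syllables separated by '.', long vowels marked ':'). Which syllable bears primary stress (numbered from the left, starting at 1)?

Classical Latin: stress the penult if heavy (long vowel or closed), else the antepenult.
Weights: 2 fu L, 3 ka: H, 4 nal H.
The penult (syllable 3, ka:) is heavy, so it takes stress.
Stress on syllable 3: i.fu.ˈka:.nal.

3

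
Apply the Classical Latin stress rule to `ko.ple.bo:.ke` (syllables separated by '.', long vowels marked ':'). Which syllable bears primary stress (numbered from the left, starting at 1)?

3

Classical Latin: stress the penult if heavy (long vowel or closed), else the antepenult.
Weights: 2 ple L, 3 bo: H, 4 ke L.
The penult (syllable 3, bo:) is heavy, so it takes stress.
Stress on syllable 3: ko.ple.ˈbo:.ke.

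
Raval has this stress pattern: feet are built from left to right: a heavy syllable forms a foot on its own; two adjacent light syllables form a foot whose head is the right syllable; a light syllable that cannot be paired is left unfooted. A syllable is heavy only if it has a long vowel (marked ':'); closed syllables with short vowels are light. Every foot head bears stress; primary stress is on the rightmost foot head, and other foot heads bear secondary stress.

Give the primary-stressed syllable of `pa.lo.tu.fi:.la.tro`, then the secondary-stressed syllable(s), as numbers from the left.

Weights: 1 pa L, 2 lo L, 3 tu L, 4 fi: H, 5 la L, 6 tro L.
Parse left to right (heavy = foot alone; LL = one foot; stranded L unfooted): (pa.ˈlo) tu (ˈfi:) (la.ˈtro).
Foot heads: 2, 4, 6.
Primary stress on the rightmost head = syllable 6.
Secondary stress on 2, 4: pa.ˌlo.tu.ˌfi:.la.ˈtro.

primary 6, secondary 2, 4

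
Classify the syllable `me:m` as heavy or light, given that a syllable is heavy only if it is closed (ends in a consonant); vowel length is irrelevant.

heavy

`me:m`: long vowel, closed (coda /m/). Closed (coda /m/) → heavy.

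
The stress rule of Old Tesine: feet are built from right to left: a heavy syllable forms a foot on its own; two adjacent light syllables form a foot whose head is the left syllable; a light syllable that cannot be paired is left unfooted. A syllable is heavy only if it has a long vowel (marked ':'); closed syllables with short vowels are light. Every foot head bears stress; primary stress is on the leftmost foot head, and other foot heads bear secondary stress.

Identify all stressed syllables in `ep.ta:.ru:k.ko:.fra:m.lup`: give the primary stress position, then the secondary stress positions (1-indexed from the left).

Weights: 1 ep L, 2 ta: H, 3 ru:k H, 4 ko: H, 5 fra:m H, 6 lup L.
Parse right to left (heavy = foot alone; LL = one foot; stranded L unfooted): ep (ˈta:) (ˈru:k) (ˈko:) (ˈfra:m) lup.
Foot heads: 2, 3, 4, 5.
Primary stress on the leftmost head = syllable 2.
Secondary stress on 3, 4, 5: ep.ˈta:.ˌru:k.ˌko:.ˌfra:m.lup.

primary 2, secondary 3, 4, 5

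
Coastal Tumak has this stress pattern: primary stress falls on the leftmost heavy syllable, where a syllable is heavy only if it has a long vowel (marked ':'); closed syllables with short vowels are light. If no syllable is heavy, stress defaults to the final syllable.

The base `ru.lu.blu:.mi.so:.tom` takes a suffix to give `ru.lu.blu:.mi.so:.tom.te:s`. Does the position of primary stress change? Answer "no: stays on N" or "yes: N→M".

no: stays on 3

Base `ru.lu.blu:.mi.so:.tom` (6 syllables):
  Weights: 1 ru L, 2 lu L, 3 blu: H, 4 mi L, 5 so: H, 6 tom L.
  Heavy syllables in the domain: 3, 5. The leftmost is syllable 3 (blu:).
  → primary stress on syllable 3.
Suffixed `ru.lu.blu:.mi.so:.tom.te:s` (7 syllables):
  Weights: 1 ru L, 2 lu L, 3 blu: H, 4 mi L, 5 so: H, 6 tom L, 7 te:s H.
  Heavy syllables in the domain: 3, 5, 7. The leftmost is syllable 3 (blu:).
  → primary stress on syllable 3.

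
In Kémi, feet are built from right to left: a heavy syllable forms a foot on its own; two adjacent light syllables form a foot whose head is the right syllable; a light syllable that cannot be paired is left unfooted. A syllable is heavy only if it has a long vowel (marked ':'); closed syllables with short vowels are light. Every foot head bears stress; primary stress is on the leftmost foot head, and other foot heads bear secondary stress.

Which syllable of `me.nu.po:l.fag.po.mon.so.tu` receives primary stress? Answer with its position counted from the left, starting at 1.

2

Weights: 1 me L, 2 nu L, 3 po:l H, 4 fag L, 5 po L, 6 mon L, 7 so L, 8 tu L.
Parse right to left (heavy = foot alone; LL = one foot; stranded L unfooted): (me.ˈnu) (ˈpo:l) fag (po.ˈmon) (so.ˈtu).
Foot heads: 2, 3, 6, 8.
Primary stress on the leftmost head = syllable 2.
Primary stress: syllable 2 → me.ˈnu.po:l.fag.po.mon.so.tu.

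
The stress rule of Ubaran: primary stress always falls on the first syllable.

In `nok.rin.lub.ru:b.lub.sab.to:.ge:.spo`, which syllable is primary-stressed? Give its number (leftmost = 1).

The word has 9 syllables; the first syllable is syllable 1 (nok).
Primary stress: syllable 1 → ˈnok.rin.lub.ru:b.lub.sab.to:.ge:.spo.

1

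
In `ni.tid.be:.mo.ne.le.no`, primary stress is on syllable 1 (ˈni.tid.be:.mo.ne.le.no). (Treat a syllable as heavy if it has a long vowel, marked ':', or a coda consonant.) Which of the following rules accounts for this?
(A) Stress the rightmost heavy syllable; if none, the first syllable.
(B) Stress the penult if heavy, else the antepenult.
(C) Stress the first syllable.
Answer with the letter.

Rule A → syllable 3 (observed: 1).
Rule B → syllable 5 (observed: 1).
Rule C → syllable 1 ✓.

C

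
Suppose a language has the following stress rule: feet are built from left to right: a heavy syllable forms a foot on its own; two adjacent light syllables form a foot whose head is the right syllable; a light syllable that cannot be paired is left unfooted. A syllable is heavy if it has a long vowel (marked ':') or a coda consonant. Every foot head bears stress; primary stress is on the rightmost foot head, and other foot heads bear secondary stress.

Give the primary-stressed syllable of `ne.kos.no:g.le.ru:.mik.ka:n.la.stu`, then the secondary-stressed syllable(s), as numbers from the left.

Weights: 1 ne L, 2 kos H, 3 no:g H, 4 le L, 5 ru: H, 6 mik H, 7 ka:n H, 8 la L, 9 stu L.
Parse left to right (heavy = foot alone; LL = one foot; stranded L unfooted): ne (ˈkos) (ˈno:g) le (ˈru:) (ˈmik) (ˈka:n) (la.ˈstu).
Foot heads: 2, 3, 5, 6, 7, 9.
Primary stress on the rightmost head = syllable 9.
Secondary stress on 2, 3, 5, 6, 7: ne.ˌkos.ˌno:g.le.ˌru:.ˌmik.ˌka:n.la.ˈstu.

primary 9, secondary 2, 3, 5, 6, 7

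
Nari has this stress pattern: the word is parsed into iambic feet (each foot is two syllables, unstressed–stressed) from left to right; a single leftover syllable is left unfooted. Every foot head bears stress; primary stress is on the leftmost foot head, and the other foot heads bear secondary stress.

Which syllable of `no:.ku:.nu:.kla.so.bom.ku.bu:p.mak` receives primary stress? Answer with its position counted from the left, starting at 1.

2

Parse left to right into iambic (σˈσ) feet: (no:.ˈku:) (nu:.ˈkla) (so.ˈbom) (ku.ˈbu:p) mak. Syllable 9 is left unfooted.
Foot heads (stressed positions): 2, 4, 6, 8.
End Rule Leftmost: primary stress on the leftmost head = syllable 2.
Primary stress: syllable 2 → no:.ˈku:.nu:.kla.so.bom.ku.bu:p.mak.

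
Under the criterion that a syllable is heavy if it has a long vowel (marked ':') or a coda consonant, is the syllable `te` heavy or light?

light

`te`: short vowel, open (no coda). Short vowel, open → light.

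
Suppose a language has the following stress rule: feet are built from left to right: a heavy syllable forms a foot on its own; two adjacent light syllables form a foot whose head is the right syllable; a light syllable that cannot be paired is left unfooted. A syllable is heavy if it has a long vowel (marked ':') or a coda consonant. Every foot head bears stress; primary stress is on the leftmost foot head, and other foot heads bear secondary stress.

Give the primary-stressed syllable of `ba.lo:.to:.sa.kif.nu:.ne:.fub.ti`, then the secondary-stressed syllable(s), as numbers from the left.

Weights: 1 ba L, 2 lo: H, 3 to: H, 4 sa L, 5 kif H, 6 nu: H, 7 ne: H, 8 fub H, 9 ti L.
Parse left to right (heavy = foot alone; LL = one foot; stranded L unfooted): ba (ˈlo:) (ˈto:) sa (ˈkif) (ˈnu:) (ˈne:) (ˈfub) ti.
Foot heads: 2, 3, 5, 6, 7, 8.
Primary stress on the leftmost head = syllable 2.
Secondary stress on 3, 5, 6, 7, 8: ba.ˈlo:.ˌto:.sa.ˌkif.ˌnu:.ˌne:.ˌfub.ti.

primary 2, secondary 3, 5, 6, 7, 8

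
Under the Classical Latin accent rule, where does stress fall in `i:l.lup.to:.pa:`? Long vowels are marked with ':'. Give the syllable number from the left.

Classical Latin: stress the penult if heavy (long vowel or closed), else the antepenult.
Weights: 2 lup H, 3 to: H, 4 pa: H.
The penult (syllable 3, to:) is heavy, so it takes stress.
Stress on syllable 3: i:l.lup.ˈto:.pa:.

3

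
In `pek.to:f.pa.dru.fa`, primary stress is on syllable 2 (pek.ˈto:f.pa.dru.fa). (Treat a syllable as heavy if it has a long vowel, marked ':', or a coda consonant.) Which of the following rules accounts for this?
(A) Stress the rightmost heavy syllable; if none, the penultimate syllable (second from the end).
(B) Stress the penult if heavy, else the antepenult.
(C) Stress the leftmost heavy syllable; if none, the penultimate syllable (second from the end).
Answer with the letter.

Rule A → syllable 2 ✓.
Rule B → syllable 3 (observed: 2).
Rule C → syllable 1 (observed: 2).

A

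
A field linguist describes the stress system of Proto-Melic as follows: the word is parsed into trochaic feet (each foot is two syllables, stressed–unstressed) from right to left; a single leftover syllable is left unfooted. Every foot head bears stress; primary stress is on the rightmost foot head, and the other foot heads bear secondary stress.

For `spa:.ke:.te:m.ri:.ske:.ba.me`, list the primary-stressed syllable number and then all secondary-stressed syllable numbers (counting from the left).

primary 6, secondary 2, 4

Parse right to left into trochaic (ˈσσ) feet: spa: (ˈke:.te:m) (ˈri:.ske:) (ˈba.me). Syllable 1 is left unfooted.
Foot heads (stressed positions): 2, 4, 6.
End Rule Rightmost: primary stress on the rightmost head = syllable 6.
Secondary stress on 2, 4: spa:.ˌke:.te:m.ˌri:.ske:.ˈba.me.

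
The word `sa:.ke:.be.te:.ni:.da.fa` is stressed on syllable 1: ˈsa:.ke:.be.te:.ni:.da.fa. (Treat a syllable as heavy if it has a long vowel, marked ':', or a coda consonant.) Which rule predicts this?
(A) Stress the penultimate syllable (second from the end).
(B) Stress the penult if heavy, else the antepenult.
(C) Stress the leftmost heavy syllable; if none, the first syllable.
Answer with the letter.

Rule A → syllable 6 (observed: 1).
Rule B → syllable 5 (observed: 1).
Rule C → syllable 1 ✓.

C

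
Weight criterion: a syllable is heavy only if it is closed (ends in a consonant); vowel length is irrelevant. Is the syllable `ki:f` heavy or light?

heavy

`ki:f`: long vowel, closed (coda /f/). Closed (coda /f/) → heavy.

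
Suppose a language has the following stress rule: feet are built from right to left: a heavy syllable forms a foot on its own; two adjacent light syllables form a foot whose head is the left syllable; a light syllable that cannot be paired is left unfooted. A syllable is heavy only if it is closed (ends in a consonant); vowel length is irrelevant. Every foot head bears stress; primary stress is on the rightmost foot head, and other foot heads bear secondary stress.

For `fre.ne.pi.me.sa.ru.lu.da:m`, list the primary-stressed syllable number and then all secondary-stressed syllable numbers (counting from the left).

primary 8, secondary 2, 4, 6

Weights: 1 fre L, 2 ne L, 3 pi L, 4 me L, 5 sa L, 6 ru L, 7 lu L, 8 da:m H.
Parse right to left (heavy = foot alone; LL = one foot; stranded L unfooted): fre (ˈne.pi) (ˈme.sa) (ˈru.lu) (ˈda:m).
Foot heads: 2, 4, 6, 8.
Primary stress on the rightmost head = syllable 8.
Secondary stress on 2, 4, 6: fre.ˌne.pi.ˌme.sa.ˌru.lu.ˈda:m.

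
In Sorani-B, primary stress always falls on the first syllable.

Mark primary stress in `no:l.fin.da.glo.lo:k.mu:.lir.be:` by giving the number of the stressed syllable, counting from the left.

1

The word has 8 syllables; the first syllable is syllable 1 (no:l).
Primary stress: syllable 1 → ˈno:l.fin.da.glo.lo:k.mu:.lir.be:.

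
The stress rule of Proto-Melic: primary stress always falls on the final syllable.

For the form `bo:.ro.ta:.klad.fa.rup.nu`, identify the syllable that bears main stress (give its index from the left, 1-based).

7

The word has 7 syllables; the final syllable is syllable 7 (nu).
Primary stress: syllable 7 → bo:.ro.ta:.klad.fa.rup.ˈnu.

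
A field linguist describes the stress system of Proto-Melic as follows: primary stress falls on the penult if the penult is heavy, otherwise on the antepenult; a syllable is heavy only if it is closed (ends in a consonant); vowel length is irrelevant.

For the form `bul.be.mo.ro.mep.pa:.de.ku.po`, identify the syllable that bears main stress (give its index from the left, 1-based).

7

Weights: 7 de L, 8 ku L, 9 po L.
The penult (syllable 8, ku) is light, so stress falls on the antepenult (syllable 7, de).
Primary stress: syllable 7 → bul.be.mo.ro.mep.pa:.ˈde.ku.po.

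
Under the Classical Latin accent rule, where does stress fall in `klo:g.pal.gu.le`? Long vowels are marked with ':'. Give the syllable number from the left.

2

Classical Latin: stress the penult if heavy (long vowel or closed), else the antepenult.
Weights: 2 pal H, 3 gu L, 4 le L.
The penult (syllable 3, gu) is light, so stress falls on the antepenult (syllable 2, pal).
Stress on syllable 2: klo:g.ˈpal.gu.le.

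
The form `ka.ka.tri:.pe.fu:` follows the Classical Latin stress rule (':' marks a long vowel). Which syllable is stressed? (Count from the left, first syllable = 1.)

3

Classical Latin: stress the penult if heavy (long vowel or closed), else the antepenult.
Weights: 3 tri: H, 4 pe L, 5 fu: H.
The penult (syllable 4, pe) is light, so stress falls on the antepenult (syllable 3, tri:).
Stress on syllable 3: ka.ka.ˈtri:.pe.fu:.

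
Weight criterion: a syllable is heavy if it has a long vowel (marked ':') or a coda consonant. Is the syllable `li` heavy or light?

`li`: short vowel, open (no coda). Short vowel, open → light.

light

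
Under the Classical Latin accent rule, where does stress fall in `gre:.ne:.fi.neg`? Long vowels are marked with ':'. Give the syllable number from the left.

Classical Latin: stress the penult if heavy (long vowel or closed), else the antepenult.
Weights: 2 ne: H, 3 fi L, 4 neg H.
The penult (syllable 3, fi) is light, so stress falls on the antepenult (syllable 2, ne:).
Stress on syllable 2: gre:.ˈne:.fi.neg.

2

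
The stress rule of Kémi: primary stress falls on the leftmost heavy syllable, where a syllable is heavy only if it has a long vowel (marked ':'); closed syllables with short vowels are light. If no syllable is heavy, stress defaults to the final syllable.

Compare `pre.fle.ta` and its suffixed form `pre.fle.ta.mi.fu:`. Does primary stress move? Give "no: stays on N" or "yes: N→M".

Base `pre.fle.ta` (3 syllables):
  Weights: 1 pre L, 2 fle L, 3 ta L.
  No heavy syllable in the domain; default to the final syllable = syllable 3.
  → primary stress on syllable 3.
Suffixed `pre.fle.ta.mi.fu:` (5 syllables):
  Weights: 1 pre L, 2 fle L, 3 ta L, 4 mi L, 5 fu: H.
  Heavy syllables in the domain: 5. The leftmost is syllable 5 (fu:).
  → primary stress on syllable 5.

yes: 3→5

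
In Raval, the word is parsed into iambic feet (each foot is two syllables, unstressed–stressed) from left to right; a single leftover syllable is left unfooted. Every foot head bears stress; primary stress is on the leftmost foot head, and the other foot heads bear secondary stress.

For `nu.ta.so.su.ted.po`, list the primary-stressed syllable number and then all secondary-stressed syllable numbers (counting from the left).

primary 2, secondary 4, 6

Parse left to right into iambic (σˈσ) feet: (nu.ˈta) (so.ˈsu) (ted.ˈpo).
Foot heads (stressed positions): 2, 4, 6.
End Rule Leftmost: primary stress on the leftmost head = syllable 2.
Secondary stress on 4, 6: nu.ˈta.so.ˌsu.ted.ˌpo.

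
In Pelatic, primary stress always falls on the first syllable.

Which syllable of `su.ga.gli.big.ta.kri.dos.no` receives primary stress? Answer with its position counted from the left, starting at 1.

1

The word has 8 syllables; the first syllable is syllable 1 (su).
Primary stress: syllable 1 → ˈsu.ga.gli.big.ta.kri.dos.no.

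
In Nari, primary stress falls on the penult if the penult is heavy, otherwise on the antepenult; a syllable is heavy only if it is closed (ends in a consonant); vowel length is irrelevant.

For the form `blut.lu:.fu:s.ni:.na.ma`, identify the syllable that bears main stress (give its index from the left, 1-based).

4

Weights: 4 ni: L, 5 na L, 6 ma L.
The penult (syllable 5, na) is light, so stress falls on the antepenult (syllable 4, ni:).
Primary stress: syllable 4 → blut.lu:.fu:s.ˈni:.na.ma.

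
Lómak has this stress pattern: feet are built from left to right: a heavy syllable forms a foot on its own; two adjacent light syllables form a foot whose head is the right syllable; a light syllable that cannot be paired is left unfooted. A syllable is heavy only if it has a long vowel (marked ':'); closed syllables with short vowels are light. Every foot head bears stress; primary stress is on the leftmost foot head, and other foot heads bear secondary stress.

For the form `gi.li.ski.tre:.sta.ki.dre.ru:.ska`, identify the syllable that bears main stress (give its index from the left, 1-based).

2

Weights: 1 gi L, 2 li L, 3 ski L, 4 tre: H, 5 sta L, 6 ki L, 7 dre L, 8 ru: H, 9 ska L.
Parse left to right (heavy = foot alone; LL = one foot; stranded L unfooted): (gi.ˈli) ski (ˈtre:) (sta.ˈki) dre (ˈru:) ska.
Foot heads: 2, 4, 6, 8.
Primary stress on the leftmost head = syllable 2.
Primary stress: syllable 2 → gi.ˈli.ski.tre:.sta.ki.dre.ru:.ska.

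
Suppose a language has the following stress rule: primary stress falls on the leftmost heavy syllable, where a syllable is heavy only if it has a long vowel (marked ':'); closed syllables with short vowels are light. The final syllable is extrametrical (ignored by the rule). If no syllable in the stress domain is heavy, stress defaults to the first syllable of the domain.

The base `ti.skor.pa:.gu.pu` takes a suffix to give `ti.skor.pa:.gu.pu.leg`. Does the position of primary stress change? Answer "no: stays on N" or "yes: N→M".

Base `ti.skor.pa:.gu.pu` (5 syllables):
  The final syllable (5, pu) is extrametrical; the stress domain is syllables 1–4.
  Weights: 1 ti L, 2 skor L, 3 pa: H, 4 gu L.
  Heavy syllables in the domain: 3. The leftmost is syllable 3 (pa:).
  → primary stress on syllable 3.
Suffixed `ti.skor.pa:.gu.pu.leg` (6 syllables):
  The final syllable (6, leg) is extrametrical; the stress domain is syllables 1–5.
  Weights: 1 ti L, 2 skor L, 3 pa: H, 4 gu L, 5 pu L.
  Heavy syllables in the domain: 3. The leftmost is syllable 3 (pa:).
  → primary stress on syllable 3.

no: stays on 3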